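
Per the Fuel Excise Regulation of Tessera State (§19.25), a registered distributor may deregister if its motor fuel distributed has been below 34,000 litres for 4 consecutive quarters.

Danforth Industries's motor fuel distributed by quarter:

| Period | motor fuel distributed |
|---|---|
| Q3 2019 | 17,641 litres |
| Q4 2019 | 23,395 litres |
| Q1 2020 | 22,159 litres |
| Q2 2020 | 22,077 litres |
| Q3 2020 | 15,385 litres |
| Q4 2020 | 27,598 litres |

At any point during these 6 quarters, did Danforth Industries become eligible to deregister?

Quarters below 34,000 litres: Q3 2019, Q4 2019, Q1 2020, Q2 2020, Q3 2020, Q4 2020.
Longest run of consecutive quarters below the threshold: 6.
6 ≥ 4, so Danforth Industries became eligible.

Yes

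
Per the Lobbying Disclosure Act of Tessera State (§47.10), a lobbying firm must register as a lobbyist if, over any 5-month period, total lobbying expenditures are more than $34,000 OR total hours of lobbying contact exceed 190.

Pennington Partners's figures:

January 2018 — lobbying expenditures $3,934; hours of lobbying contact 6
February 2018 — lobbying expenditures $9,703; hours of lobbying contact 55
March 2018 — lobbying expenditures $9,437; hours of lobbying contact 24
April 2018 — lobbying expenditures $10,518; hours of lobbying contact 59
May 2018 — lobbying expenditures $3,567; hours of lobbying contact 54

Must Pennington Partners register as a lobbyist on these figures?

Total lobbying expenditures: $3,934 + $9,703 + $9,437 + $10,518 + $3,567 = $37,159 (> $34,000).
Total hours of lobbying contact: 6 + 55 + 24 + 59 + 54 = 198 (> 190).
The test is 'or': at least one threshold is exceeded.

Yes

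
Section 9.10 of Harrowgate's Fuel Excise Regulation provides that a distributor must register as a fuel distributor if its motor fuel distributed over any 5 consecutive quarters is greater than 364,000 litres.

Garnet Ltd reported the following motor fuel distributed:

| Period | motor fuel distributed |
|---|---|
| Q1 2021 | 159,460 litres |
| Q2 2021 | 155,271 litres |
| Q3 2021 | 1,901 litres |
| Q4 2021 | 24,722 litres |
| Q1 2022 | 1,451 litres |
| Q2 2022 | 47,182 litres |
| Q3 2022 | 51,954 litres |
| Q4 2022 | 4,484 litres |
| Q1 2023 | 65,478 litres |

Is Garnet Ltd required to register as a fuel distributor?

Q1 2021–Q1 2022: 159,460 litres + 155,271 litres + 1,901 litres + 24,722 litres + 1,451 litres = 342,805 litres (under)
Q2 2021–Q2 2022: 155,271 litres + 1,901 litres + 24,722 litres + 1,451 litres + 47,182 litres = 230,527 litres (under)
Q3 2021–Q3 2022: 1,901 litres + 24,722 litres + 1,451 litres + 47,182 litres + 51,954 litres = 127,210 litres (under)
Q4 2021–Q4 2022: 24,722 litres + 1,451 litres + 47,182 litres + 51,954 litres + 4,484 litres = 129,793 litres (under)
Q1 2022–Q1 2023: 1,451 litres + 47,182 litres + 51,954 litres + 4,484 litres + 65,478 litres = 170,549 litres (under)
No window exceeds 364,000 litres.

No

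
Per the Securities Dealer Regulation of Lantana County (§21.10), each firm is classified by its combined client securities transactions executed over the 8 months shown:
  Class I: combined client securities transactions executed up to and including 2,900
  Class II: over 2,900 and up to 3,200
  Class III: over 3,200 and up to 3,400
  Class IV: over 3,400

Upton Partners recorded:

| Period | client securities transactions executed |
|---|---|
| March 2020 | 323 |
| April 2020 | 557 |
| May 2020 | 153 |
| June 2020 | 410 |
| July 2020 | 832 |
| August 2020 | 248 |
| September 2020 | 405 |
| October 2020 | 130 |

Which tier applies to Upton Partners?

Class II

Combined client securities transactions executed: 323 + 557 + 153 + 410 + 832 + 248 + 405 + 130 = 3,058.
2,900 < 3,058 ≤ 3,200, so Class II applies.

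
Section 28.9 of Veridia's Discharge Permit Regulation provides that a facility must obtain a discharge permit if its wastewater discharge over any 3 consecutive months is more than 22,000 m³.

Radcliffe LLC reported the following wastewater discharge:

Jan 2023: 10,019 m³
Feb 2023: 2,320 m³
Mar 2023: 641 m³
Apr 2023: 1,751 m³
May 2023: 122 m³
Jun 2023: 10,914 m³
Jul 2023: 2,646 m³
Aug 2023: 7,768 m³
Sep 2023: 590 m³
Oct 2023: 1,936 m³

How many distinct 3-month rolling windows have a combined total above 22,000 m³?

Jan 2023–Mar 2023: 10,019 m³ + 2,320 m³ + 641 m³ = 12,980 m³ (under)
Feb 2023–Apr 2023: 2,320 m³ + 641 m³ + 1,751 m³ = 4,712 m³ (under)
Mar 2023–May 2023: 641 m³ + 1,751 m³ + 122 m³ = 2,514 m³ (under)
Apr 2023–Jun 2023: 1,751 m³ + 122 m³ + 10,914 m³ = 12,787 m³ (under)
May 2023–Jul 2023: 122 m³ + 10,914 m³ + 2,646 m³ = 13,682 m³ (under)
Jun 2023–Aug 2023: 10,914 m³ + 2,646 m³ + 7,768 m³ = 21,328 m³ (under)
Jul 2023–Sep 2023: 2,646 m³ + 7,768 m³ + 590 m³ = 11,004 m³ (under)
Aug 2023–Oct 2023: 7,768 m³ + 590 m³ + 1,936 m³ = 10,294 m³ (under)
0 windows exceed the threshold.

0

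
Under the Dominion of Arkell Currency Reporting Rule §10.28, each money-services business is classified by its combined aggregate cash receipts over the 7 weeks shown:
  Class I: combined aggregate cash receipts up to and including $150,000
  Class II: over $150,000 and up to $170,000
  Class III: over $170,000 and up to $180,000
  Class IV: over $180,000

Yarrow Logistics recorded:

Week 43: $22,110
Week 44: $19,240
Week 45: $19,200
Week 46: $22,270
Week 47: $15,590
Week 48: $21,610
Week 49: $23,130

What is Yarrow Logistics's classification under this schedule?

Combined aggregate cash receipts: $22,110 + $19,240 + $19,200 + $22,270 + $15,590 + $21,610 + $23,130 = $143,150.
$143,150 ≤ $150,000, so Class I applies.

Class I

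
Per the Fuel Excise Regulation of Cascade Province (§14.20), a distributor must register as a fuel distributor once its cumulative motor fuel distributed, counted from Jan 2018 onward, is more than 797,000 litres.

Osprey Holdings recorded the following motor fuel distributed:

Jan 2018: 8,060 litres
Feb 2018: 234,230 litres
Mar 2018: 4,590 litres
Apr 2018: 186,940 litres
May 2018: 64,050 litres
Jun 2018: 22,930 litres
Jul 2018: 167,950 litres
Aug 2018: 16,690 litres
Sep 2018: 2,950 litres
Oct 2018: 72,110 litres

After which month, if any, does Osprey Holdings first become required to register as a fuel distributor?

Through Jan 2018: 8,060 litres
Through Feb 2018: 242,290 litres
Through Mar 2018: 246,880 litres
Through Apr 2018: 433,820 litres
Through May 2018: 497,870 litres
Through Jun 2018: 520,800 litres
Through Jul 2018: 688,750 litres
Through Aug 2018: 705,440 litres
Through Sep 2018: 708,390 litres
Through Oct 2018: 780,500 litres
Final cumulative total 780,500 litres ≤ 797,000 litres; the threshold is never exceeded.

Not triggered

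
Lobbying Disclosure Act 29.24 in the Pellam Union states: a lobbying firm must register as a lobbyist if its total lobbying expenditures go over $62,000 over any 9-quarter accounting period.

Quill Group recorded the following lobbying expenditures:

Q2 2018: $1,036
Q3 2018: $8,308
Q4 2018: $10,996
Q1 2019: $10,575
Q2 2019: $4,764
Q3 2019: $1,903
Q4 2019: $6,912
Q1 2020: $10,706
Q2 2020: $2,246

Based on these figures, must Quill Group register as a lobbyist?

No

Total lobbying expenditures: $1,036 + $8,308 + $10,996 + $10,575 + $4,764 + $1,903 + $6,912 + $10,706 + $2,246 = $57,446.
$57,446 ≤ $62,000, so the threshold is not exceeded.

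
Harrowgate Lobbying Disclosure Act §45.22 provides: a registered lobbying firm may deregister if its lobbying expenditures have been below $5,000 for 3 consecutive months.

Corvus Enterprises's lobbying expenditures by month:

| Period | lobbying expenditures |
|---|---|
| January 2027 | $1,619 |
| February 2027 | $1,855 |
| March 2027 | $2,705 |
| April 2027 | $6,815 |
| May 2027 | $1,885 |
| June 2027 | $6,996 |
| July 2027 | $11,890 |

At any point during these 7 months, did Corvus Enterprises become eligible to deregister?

Months below $5,000: January 2027, February 2027, March 2027, May 2027.
Longest run of consecutive months below the threshold: 3.
3 ≥ 3, so Corvus Enterprises became eligible.

Yes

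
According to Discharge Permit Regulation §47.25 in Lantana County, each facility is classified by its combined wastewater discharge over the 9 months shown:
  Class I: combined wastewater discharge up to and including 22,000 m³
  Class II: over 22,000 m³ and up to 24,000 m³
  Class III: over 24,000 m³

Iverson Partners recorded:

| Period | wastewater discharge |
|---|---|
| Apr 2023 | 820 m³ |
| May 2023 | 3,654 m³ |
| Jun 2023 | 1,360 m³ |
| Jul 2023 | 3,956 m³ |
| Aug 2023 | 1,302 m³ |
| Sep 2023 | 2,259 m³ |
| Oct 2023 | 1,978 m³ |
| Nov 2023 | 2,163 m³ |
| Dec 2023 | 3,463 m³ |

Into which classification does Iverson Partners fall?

Class I

Combined wastewater discharge: 820 m³ + 3,654 m³ + 1,360 m³ + 3,956 m³ + 1,302 m³ + 2,259 m³ + 1,978 m³ + 2,163 m³ + 3,463 m³ = 20,955 m³.
20,955 m³ ≤ 22,000 m³, so Class I applies.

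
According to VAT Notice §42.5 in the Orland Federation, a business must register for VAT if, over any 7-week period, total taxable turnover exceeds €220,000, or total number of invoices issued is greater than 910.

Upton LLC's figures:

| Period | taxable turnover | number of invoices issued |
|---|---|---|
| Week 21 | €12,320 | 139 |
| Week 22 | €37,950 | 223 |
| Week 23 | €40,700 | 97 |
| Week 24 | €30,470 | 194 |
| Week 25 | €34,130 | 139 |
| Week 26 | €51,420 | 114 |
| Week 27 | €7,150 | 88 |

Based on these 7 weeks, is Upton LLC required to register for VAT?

Yes

Total taxable turnover: €12,320 + €37,950 + €40,700 + €30,470 + €34,130 + €51,420 + €7,150 = €214,140 (≤ €220,000).
Total number of invoices issued: 139 + 223 + 97 + 194 + 139 + 114 + 88 = 994 (> 910).
The test is 'or': at least one threshold is exceeded.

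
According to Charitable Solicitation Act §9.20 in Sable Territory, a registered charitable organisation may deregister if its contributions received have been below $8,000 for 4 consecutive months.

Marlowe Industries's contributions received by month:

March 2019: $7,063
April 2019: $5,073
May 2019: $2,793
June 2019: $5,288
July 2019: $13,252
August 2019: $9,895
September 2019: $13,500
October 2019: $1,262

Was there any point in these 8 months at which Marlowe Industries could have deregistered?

Yes

Months below $8,000: March 2019, April 2019, May 2019, June 2019, October 2019.
Longest run of consecutive months below the threshold: 4.
4 ≥ 4, so Marlowe Industries became eligible.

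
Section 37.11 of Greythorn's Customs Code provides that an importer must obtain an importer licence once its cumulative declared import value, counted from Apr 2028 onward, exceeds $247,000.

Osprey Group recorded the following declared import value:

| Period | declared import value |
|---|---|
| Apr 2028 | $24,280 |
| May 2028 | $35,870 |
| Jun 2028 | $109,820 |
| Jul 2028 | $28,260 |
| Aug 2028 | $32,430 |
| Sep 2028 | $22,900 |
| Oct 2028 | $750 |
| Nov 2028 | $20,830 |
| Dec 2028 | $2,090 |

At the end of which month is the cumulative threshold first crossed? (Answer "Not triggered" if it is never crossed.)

Sep 2028

Through Apr 2028: $24,280
Through May 2028: $60,150
Through Jun 2028: $169,970
Through Jul 2028: $198,230
Through Aug 2028: $230,660
Through Sep 2028: $253,560 ← exceeds threshold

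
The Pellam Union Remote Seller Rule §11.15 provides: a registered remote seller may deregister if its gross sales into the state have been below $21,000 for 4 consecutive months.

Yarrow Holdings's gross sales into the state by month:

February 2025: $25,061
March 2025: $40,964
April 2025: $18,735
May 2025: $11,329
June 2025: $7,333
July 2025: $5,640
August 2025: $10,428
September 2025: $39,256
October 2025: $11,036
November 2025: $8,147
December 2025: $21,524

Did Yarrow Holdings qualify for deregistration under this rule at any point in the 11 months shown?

Yes

Months below $21,000: April 2025, May 2025, June 2025, July 2025, August 2025, October 2025, November 2025.
Longest run of consecutive months below the threshold: 5.
5 ≥ 4, so Yarrow Holdings became eligible.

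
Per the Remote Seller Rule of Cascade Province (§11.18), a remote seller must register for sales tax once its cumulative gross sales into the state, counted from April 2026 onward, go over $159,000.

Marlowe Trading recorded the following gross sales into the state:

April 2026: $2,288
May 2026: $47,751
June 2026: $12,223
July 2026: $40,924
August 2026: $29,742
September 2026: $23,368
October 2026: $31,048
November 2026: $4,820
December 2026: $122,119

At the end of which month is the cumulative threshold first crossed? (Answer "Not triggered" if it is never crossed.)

October 2026

Through April 2026: $2,288
Through May 2026: $50,039
Through June 2026: $62,262
Through July 2026: $103,186
Through August 2026: $132,928
Through September 2026: $156,296
Through October 2026: $187,344 ← exceeds threshold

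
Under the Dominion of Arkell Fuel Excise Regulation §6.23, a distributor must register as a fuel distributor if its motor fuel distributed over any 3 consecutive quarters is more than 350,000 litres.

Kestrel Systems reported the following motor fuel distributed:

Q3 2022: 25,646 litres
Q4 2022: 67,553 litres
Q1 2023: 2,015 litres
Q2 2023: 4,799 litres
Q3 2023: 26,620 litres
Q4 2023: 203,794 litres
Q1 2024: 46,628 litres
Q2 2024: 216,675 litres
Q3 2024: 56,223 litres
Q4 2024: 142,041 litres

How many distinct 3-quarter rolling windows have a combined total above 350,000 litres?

2

Q3 2022–Q1 2023: 25,646 litres + 67,553 litres + 2,015 litres = 95,214 litres (under)
Q4 2022–Q2 2023: 67,553 litres + 2,015 litres + 4,799 litres = 74,367 litres (under)
Q1 2023–Q3 2023: 2,015 litres + 4,799 litres + 26,620 litres = 33,434 litres (under)
Q2 2023–Q4 2023: 4,799 litres + 26,620 litres + 203,794 litres = 235,213 litres (under)
Q3 2023–Q1 2024: 26,620 litres + 203,794 litres + 46,628 litres = 277,042 litres (under)
Q4 2023–Q2 2024: 203,794 litres + 46,628 litres + 216,675 litres = 467,097 litres (over)
Q1 2024–Q3 2024: 46,628 litres + 216,675 litres + 56,223 litres = 319,526 litres (under)
Q2 2024–Q4 2024: 216,675 litres + 56,223 litres + 142,041 litres = 414,939 litres (over)
2 windows exceed the threshold.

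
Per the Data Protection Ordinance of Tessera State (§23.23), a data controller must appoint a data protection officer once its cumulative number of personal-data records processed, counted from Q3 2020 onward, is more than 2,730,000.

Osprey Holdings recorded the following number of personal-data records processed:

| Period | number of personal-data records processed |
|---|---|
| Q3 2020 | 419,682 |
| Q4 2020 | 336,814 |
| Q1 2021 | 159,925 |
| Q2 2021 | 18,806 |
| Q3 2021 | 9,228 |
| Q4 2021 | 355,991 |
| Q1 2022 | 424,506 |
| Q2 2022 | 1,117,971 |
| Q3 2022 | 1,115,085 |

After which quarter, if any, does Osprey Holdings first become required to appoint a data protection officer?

Through Q3 2020: 419,682
Through Q4 2020: 756,496
Through Q1 2021: 916,421
Through Q2 2021: 935,227
Through Q3 2021: 944,455
Through Q4 2021: 1,300,446
Through Q1 2022: 1,724,952
Through Q2 2022: 2,842,923 ← exceeds threshold

Q2 2022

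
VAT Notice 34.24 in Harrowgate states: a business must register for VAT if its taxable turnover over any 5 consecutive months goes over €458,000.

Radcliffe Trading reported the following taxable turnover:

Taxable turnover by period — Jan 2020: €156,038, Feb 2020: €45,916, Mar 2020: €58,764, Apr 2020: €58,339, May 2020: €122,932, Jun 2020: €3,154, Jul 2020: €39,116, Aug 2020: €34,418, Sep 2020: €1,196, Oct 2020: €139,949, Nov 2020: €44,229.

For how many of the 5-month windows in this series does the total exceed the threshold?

Jan 2020–May 2020: €156,038 + €45,916 + €58,764 + €58,339 + €122,932 = €441,989 (under)
Feb 2020–Jun 2020: €45,916 + €58,764 + €58,339 + €122,932 + €3,154 = €289,105 (under)
Mar 2020–Jul 2020: €58,764 + €58,339 + €122,932 + €3,154 + €39,116 = €282,305 (under)
Apr 2020–Aug 2020: €58,339 + €122,932 + €3,154 + €39,116 + €34,418 = €257,959 (under)
May 2020–Sep 2020: €122,932 + €3,154 + €39,116 + €34,418 + €1,196 = €200,816 (under)
Jun 2020–Oct 2020: €3,154 + €39,116 + €34,418 + €1,196 + €139,949 = €217,833 (under)
Jul 2020–Nov 2020: €39,116 + €34,418 + €1,196 + €139,949 + €44,229 = €258,908 (under)
0 windows exceed the threshold.

0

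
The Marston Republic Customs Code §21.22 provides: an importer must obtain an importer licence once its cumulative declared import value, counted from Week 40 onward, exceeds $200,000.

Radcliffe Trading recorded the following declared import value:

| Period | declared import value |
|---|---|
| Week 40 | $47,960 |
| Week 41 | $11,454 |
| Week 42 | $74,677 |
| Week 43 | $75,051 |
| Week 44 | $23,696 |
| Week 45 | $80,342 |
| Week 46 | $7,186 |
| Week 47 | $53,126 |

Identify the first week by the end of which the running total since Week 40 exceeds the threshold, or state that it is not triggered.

Through Week 40: $47,960
Through Week 41: $59,414
Through Week 42: $134,091
Through Week 43: $209,142 ← exceeds threshold

Week 43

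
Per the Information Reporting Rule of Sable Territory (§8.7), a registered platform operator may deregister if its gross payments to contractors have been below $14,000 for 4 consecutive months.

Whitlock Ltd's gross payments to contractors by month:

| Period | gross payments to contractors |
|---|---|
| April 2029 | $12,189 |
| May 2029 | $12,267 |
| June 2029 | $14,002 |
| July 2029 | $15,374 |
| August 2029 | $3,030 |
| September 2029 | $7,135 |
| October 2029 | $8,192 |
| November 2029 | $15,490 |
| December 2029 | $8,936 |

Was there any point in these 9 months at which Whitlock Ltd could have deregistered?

Months below $14,000: April 2029, May 2029, August 2029, September 2029, October 2029, December 2029.
Longest run of consecutive months below the threshold: 3.
3 < 4, so Whitlock Ltd never became eligible.

No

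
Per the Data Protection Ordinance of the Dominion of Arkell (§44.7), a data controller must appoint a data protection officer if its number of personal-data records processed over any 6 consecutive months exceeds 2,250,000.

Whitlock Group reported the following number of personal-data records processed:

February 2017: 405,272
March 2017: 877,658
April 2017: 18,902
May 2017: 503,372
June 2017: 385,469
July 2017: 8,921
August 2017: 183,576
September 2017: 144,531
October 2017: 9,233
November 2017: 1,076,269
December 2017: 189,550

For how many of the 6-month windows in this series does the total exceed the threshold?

0

February 2017–July 2017: 405,272 + 877,658 + 18,902 + 503,372 + 385,469 + 8,921 = 2,199,594 (under)
March 2017–August 2017: 877,658 + 18,902 + 503,372 + 385,469 + 8,921 + 183,576 = 1,977,898 (under)
April 2017–September 2017: 18,902 + 503,372 + 385,469 + 8,921 + 183,576 + 144,531 = 1,244,771 (under)
May 2017–October 2017: 503,372 + 385,469 + 8,921 + 183,576 + 144,531 + 9,233 = 1,235,102 (under)
June 2017–November 2017: 385,469 + 8,921 + 183,576 + 144,531 + 9,233 + 1,076,269 = 1,807,999 (under)
July 2017–December 2017: 8,921 + 183,576 + 144,531 + 9,233 + 1,076,269 + 189,550 = 1,612,080 (under)
0 windows exceed the threshold.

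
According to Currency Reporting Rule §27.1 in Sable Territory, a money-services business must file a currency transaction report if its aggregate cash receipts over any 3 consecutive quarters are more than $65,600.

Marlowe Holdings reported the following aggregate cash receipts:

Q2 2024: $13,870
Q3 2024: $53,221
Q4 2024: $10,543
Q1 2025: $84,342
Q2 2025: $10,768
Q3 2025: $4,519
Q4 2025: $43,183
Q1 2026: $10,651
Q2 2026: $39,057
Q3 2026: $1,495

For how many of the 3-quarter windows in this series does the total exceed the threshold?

Q2 2024–Q4 2024: $13,870 + $53,221 + $10,543 = $77,634 (over)
Q3 2024–Q1 2025: $53,221 + $10,543 + $84,342 = $148,106 (over)
Q4 2024–Q2 2025: $10,543 + $84,342 + $10,768 = $105,653 (over)
Q1 2025–Q3 2025: $84,342 + $10,768 + $4,519 = $99,629 (over)
Q2 2025–Q4 2025: $10,768 + $4,519 + $43,183 = $58,470 (under)
Q3 2025–Q1 2026: $4,519 + $43,183 + $10,651 = $58,353 (under)
Q4 2025–Q2 2026: $43,183 + $10,651 + $39,057 = $92,891 (over)
Q1 2026–Q3 2026: $10,651 + $39,057 + $1,495 = $51,203 (under)
5 windows exceed the threshold.

5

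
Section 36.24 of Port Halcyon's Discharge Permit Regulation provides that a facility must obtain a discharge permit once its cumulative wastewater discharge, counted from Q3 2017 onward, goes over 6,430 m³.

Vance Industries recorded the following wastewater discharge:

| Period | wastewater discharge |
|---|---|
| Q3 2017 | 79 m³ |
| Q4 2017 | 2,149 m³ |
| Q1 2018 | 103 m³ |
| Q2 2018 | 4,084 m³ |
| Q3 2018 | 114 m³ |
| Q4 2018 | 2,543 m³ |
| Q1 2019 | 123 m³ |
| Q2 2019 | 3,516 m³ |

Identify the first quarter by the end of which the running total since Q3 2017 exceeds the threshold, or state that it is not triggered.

Q3 2018

Through Q3 2017: 79 m³
Through Q4 2017: 2,228 m³
Through Q1 2018: 2,331 m³
Through Q2 2018: 6,415 m³
Through Q3 2018: 6,529 m³ ← exceeds threshold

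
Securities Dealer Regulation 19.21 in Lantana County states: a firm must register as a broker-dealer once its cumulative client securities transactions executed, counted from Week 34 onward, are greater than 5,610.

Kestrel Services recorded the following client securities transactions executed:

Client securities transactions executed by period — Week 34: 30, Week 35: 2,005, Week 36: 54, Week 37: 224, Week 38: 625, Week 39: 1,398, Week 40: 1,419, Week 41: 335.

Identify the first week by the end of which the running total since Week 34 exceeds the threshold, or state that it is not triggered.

Through Week 34: 30
Through Week 35: 2,035
Through Week 36: 2,089
Through Week 37: 2,313
Through Week 38: 2,938
Through Week 39: 4,336
Through Week 40: 5,755 ← exceeds threshold

Week 40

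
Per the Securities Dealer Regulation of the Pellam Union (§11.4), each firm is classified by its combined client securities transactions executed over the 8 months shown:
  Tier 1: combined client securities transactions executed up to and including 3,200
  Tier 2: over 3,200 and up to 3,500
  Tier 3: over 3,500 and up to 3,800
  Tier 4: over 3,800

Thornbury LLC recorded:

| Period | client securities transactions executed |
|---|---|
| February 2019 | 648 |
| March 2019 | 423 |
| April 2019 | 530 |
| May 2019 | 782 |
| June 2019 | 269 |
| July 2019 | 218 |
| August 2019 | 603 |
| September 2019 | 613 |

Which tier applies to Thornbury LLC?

Tier 4

Combined client securities transactions executed: 648 + 423 + 530 + 782 + 269 + 218 + 603 + 613 = 4,086.
4,086 > 3,800, so Tier 4 applies.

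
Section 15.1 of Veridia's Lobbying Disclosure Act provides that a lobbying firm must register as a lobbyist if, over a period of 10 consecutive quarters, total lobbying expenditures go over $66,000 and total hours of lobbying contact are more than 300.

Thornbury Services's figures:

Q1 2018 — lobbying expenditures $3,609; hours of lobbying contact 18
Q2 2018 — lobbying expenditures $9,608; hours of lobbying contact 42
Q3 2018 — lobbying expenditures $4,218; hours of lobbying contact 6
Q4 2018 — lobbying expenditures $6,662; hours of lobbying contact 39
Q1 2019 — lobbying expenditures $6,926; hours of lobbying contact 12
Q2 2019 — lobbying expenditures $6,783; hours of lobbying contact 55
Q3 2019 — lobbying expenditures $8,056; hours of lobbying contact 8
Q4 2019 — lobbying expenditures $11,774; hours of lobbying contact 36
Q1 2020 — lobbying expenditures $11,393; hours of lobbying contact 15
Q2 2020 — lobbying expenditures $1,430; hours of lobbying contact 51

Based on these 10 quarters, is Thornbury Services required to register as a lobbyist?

No

Total lobbying expenditures: $3,609 + $9,608 + $4,218 + $6,662 + $6,926 + $6,783 + $8,056 + $11,774 + $11,393 + $1,430 = $70,459 (> $66,000).
Total hours of lobbying contact: 18 + 42 + 6 + 39 + 12 + 55 + 8 + 36 + 15 + 51 = 282 (≤ 300).
The test is 'and': the rule requires both, and at least one is not exceeded.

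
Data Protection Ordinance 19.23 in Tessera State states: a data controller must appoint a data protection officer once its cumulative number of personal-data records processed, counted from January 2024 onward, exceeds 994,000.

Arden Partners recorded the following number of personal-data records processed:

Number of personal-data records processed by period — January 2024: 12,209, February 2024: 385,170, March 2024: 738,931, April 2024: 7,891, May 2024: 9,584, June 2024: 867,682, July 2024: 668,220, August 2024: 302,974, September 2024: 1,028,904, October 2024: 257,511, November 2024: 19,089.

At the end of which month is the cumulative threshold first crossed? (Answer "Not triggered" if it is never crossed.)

March 2024

Through January 2024: 12,209
Through February 2024: 397,379
Through March 2024: 1,136,310 ← exceeds threshold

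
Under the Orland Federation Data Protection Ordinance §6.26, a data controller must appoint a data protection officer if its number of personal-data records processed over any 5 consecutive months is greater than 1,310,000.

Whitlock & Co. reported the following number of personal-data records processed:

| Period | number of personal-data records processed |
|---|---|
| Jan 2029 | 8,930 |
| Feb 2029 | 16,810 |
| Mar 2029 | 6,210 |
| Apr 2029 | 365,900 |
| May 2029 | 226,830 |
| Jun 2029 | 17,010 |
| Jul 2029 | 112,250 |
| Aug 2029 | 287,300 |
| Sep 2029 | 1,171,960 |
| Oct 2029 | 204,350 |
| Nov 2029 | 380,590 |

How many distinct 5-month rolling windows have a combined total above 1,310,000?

3

Jan 2029–May 2029: 8,930 + 16,810 + 6,210 + 365,900 + 226,830 = 624,680 (under)
Feb 2029–Jun 2029: 16,810 + 6,210 + 365,900 + 226,830 + 17,010 = 632,760 (under)
Mar 2029–Jul 2029: 6,210 + 365,900 + 226,830 + 17,010 + 112,250 = 728,200 (under)
Apr 2029–Aug 2029: 365,900 + 226,830 + 17,010 + 112,250 + 287,300 = 1,009,290 (under)
May 2029–Sep 2029: 226,830 + 17,010 + 112,250 + 287,300 + 1,171,960 = 1,815,350 (over)
Jun 2029–Oct 2029: 17,010 + 112,250 + 287,300 + 1,171,960 + 204,350 = 1,792,870 (over)
Jul 2029–Nov 2029: 112,250 + 287,300 + 1,171,960 + 204,350 + 380,590 = 2,156,450 (over)
3 windows exceed the threshold.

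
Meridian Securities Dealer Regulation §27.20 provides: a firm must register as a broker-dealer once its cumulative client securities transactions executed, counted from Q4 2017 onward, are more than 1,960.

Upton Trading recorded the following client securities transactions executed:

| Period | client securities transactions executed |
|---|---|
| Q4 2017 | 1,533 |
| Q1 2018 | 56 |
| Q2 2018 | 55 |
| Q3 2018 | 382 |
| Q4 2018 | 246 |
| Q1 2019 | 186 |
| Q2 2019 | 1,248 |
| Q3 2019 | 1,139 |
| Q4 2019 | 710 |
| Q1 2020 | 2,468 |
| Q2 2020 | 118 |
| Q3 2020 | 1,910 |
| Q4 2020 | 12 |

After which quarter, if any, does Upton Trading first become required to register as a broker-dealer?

Through Q4 2017: 1,533
Through Q1 2018: 1,589
Through Q2 2018: 1,644
Through Q3 2018: 2,026 ← exceeds threshold

Q3 2018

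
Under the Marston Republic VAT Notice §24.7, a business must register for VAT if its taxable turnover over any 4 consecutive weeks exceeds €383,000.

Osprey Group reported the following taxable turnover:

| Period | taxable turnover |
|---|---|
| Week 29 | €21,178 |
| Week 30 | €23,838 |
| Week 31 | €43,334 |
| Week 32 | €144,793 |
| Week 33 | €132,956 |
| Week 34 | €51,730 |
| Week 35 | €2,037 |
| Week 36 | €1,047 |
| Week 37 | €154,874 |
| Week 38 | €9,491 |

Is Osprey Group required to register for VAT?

No

Week 29–Week 32: €21,178 + €23,838 + €43,334 + €144,793 = €233,143 (under)
Week 30–Week 33: €23,838 + €43,334 + €144,793 + €132,956 = €344,921 (under)
Week 31–Week 34: €43,334 + €144,793 + €132,956 + €51,730 = €372,813 (under)
Week 32–Week 35: €144,793 + €132,956 + €51,730 + €2,037 = €331,516 (under)
Week 33–Week 36: €132,956 + €51,730 + €2,037 + €1,047 = €187,770 (under)
Week 34–Week 37: €51,730 + €2,037 + €1,047 + €154,874 = €209,688 (under)
Week 35–Week 38: €2,037 + €1,047 + €154,874 + €9,491 = €167,449 (under)
No window exceeds €383,000.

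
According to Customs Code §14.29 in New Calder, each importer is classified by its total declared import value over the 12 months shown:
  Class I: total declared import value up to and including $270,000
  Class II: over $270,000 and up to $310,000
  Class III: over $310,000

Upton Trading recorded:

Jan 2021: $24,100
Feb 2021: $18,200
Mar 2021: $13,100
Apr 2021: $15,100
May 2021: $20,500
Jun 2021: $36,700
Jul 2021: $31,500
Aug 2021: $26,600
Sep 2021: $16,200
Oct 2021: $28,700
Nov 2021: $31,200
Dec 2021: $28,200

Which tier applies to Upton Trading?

Class II

Total declared import value: $24,100 + $18,200 + $13,100 + $15,100 + $20,500 + $36,700 + $31,500 + $26,600 + $16,200 + $28,700 + $31,200 + $28,200 = $290,100.
$270,000 < $290,100 ≤ $310,000, so Class II applies.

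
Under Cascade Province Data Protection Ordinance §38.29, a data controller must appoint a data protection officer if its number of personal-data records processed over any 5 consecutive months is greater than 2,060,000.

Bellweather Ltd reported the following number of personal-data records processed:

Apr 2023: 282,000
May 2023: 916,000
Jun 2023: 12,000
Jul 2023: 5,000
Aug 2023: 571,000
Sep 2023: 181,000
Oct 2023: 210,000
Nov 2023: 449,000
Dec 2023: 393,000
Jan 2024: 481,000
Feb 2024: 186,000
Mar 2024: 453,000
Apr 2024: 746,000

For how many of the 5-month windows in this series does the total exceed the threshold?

Apr 2023–Aug 2023: 282,000 + 916,000 + 12,000 + 5,000 + 571,000 = 1,786,000 (under)
May 2023–Sep 2023: 916,000 + 12,000 + 5,000 + 571,000 + 181,000 = 1,685,000 (under)
Jun 2023–Oct 2023: 12,000 + 5,000 + 571,000 + 181,000 + 210,000 = 979,000 (under)
Jul 2023–Nov 2023: 5,000 + 571,000 + 181,000 + 210,000 + 449,000 = 1,416,000 (under)
Aug 2023–Dec 2023: 571,000 + 181,000 + 210,000 + 449,000 + 393,000 = 1,804,000 (under)
Sep 2023–Jan 2024: 181,000 + 210,000 + 449,000 + 393,000 + 481,000 = 1,714,000 (under)
Oct 2023–Feb 2024: 210,000 + 449,000 + 393,000 + 481,000 + 186,000 = 1,719,000 (under)
Nov 2023–Mar 2024: 449,000 + 393,000 + 481,000 + 186,000 + 453,000 = 1,962,000 (under)
Dec 2023–Apr 2024: 393,000 + 481,000 + 186,000 + 453,000 + 746,000 = 2,259,000 (over)
1 window exceeds the threshold.

1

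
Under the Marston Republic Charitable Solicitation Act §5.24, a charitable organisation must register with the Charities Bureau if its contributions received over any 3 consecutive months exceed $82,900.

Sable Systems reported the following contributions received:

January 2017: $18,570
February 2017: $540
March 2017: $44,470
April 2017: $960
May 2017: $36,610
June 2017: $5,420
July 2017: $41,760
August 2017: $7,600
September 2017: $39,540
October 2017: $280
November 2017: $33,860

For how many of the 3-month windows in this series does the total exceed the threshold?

2

January 2017–March 2017: $18,570 + $540 + $44,470 = $63,580 (under)
February 2017–April 2017: $540 + $44,470 + $960 = $45,970 (under)
March 2017–May 2017: $44,470 + $960 + $36,610 = $82,040 (under)
April 2017–June 2017: $960 + $36,610 + $5,420 = $42,990 (under)
May 2017–July 2017: $36,610 + $5,420 + $41,760 = $83,790 (over)
June 2017–August 2017: $5,420 + $41,760 + $7,600 = $54,780 (under)
July 2017–September 2017: $41,760 + $7,600 + $39,540 = $88,900 (over)
August 2017–October 2017: $7,600 + $39,540 + $280 = $47,420 (under)
September 2017–November 2017: $39,540 + $280 + $33,860 = $73,680 (under)
2 windows exceed the threshold.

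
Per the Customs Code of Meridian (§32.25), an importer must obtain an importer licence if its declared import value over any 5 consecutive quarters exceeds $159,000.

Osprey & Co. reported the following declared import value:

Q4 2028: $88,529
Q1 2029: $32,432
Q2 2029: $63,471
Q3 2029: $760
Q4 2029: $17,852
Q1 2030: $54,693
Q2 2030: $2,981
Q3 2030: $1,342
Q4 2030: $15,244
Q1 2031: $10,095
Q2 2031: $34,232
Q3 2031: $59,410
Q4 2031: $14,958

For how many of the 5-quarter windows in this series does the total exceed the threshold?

Q4 2028–Q4 2029: $88,529 + $32,432 + $63,471 + $760 + $17,852 = $203,044 (over)
Q1 2029–Q1 2030: $32,432 + $63,471 + $760 + $17,852 + $54,693 = $169,208 (over)
Q2 2029–Q2 2030: $63,471 + $760 + $17,852 + $54,693 + $2,981 = $139,757 (under)
Q3 2029–Q3 2030: $760 + $17,852 + $54,693 + $2,981 + $1,342 = $77,628 (under)
Q4 2029–Q4 2030: $17,852 + $54,693 + $2,981 + $1,342 + $15,244 = $92,112 (under)
Q1 2030–Q1 2031: $54,693 + $2,981 + $1,342 + $15,244 + $10,095 = $84,355 (under)
Q2 2030–Q2 2031: $2,981 + $1,342 + $15,244 + $10,095 + $34,232 = $63,894 (under)
Q3 2030–Q3 2031: $1,342 + $15,244 + $10,095 + $34,232 + $59,410 = $120,323 (under)
Q4 2030–Q4 2031: $15,244 + $10,095 + $34,232 + $59,410 + $14,958 = $133,939 (under)
2 windows exceed the threshold.

2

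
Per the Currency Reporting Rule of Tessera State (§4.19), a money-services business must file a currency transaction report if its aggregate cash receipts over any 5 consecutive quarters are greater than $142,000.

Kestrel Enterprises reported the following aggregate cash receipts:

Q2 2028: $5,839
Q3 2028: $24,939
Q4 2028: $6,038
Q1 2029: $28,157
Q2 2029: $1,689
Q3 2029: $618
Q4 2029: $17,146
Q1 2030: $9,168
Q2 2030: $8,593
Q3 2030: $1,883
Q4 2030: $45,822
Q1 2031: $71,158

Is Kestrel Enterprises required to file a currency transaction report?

Q2 2028–Q2 2029: $5,839 + $24,939 + $6,038 + $28,157 + $1,689 = $66,662 (under)
Q3 2028–Q3 2029: $24,939 + $6,038 + $28,157 + $1,689 + $618 = $61,441 (under)
Q4 2028–Q4 2029: $6,038 + $28,157 + $1,689 + $618 + $17,146 = $53,648 (under)
Q1 2029–Q1 2030: $28,157 + $1,689 + $618 + $17,146 + $9,168 = $56,778 (under)
Q2 2029–Q2 2030: $1,689 + $618 + $17,146 + $9,168 + $8,593 = $37,214 (under)
Q3 2029–Q3 2030: $618 + $17,146 + $9,168 + $8,593 + $1,883 = $37,408 (under)
Q4 2029–Q4 2030: $17,146 + $9,168 + $8,593 + $1,883 + $45,822 = $82,612 (under)
Q1 2030–Q1 2031: $9,168 + $8,593 + $1,883 + $45,822 + $71,158 = $136,624 (under)
No window exceeds $142,000.

No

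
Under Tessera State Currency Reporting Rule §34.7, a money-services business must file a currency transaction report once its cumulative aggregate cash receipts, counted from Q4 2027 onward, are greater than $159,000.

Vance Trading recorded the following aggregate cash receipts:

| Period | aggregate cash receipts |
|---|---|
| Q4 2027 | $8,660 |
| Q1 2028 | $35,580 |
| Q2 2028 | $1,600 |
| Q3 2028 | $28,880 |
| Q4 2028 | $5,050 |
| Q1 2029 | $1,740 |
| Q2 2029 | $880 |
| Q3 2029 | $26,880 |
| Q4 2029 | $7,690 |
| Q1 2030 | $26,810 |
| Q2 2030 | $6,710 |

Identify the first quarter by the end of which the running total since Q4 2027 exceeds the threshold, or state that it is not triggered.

Through Q4 2027: $8,660
Through Q1 2028: $44,240
Through Q2 2028: $45,840
Through Q3 2028: $74,720
Through Q4 2028: $79,770
Through Q1 2029: $81,510
Through Q2 2029: $82,390
Through Q3 2029: $109,270
Through Q4 2029: $116,960
Through Q1 2030: $143,770
Through Q2 2030: $150,480
Final cumulative total $150,480 ≤ $159,000; the threshold is never exceeded.

Not triggered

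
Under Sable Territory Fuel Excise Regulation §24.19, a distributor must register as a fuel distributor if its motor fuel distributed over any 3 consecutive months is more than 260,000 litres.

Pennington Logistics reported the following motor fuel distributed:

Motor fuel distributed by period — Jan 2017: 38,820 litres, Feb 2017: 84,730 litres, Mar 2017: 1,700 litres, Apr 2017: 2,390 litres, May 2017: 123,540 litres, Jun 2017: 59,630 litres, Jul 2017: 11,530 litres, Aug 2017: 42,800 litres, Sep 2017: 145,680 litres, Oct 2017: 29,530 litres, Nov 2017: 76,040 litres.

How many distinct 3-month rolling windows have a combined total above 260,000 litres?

0

Jan 2017–Mar 2017: 38,820 litres + 84,730 litres + 1,700 litres = 125,250 litres (under)
Feb 2017–Apr 2017: 84,730 litres + 1,700 litres + 2,390 litres = 88,820 litres (under)
Mar 2017–May 2017: 1,700 litres + 2,390 litres + 123,540 litres = 127,630 litres (under)
Apr 2017–Jun 2017: 2,390 litres + 123,540 litres + 59,630 litres = 185,560 litres (under)
May 2017–Jul 2017: 123,540 litres + 59,630 litres + 11,530 litres = 194,700 litres (under)
Jun 2017–Aug 2017: 59,630 litres + 11,530 litres + 42,800 litres = 113,960 litres (under)
Jul 2017–Sep 2017: 11,530 litres + 42,800 litres + 145,680 litres = 200,010 litres (under)
Aug 2017–Oct 2017: 42,800 litres + 145,680 litres + 29,530 litres = 218,010 litres (under)
Sep 2017–Nov 2017: 145,680 litres + 29,530 litres + 76,040 litres = 251,250 litres (under)
0 windows exceed the threshold.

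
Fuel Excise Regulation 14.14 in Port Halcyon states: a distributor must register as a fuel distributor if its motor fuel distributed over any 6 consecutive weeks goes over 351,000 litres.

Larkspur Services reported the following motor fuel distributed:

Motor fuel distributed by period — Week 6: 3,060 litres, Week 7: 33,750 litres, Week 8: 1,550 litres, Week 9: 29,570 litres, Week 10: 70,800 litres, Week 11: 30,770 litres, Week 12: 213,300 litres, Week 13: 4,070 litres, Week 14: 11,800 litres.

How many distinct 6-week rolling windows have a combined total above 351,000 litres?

2

Week 6–Week 11: 3,060 litres + 33,750 litres + 1,550 litres + 29,570 litres + 70,800 litres + 30,770 litres = 169,500 litres (under)
Week 7–Week 12: 33,750 litres + 1,550 litres + 29,570 litres + 70,800 litres + 30,770 litres + 213,300 litres = 379,740 litres (over)
Week 8–Week 13: 1,550 litres + 29,570 litres + 70,800 litres + 30,770 litres + 213,300 litres + 4,070 litres = 350,060 litres (under)
Week 9–Week 14: 29,570 litres + 70,800 litres + 30,770 litres + 213,300 litres + 4,070 litres + 11,800 litres = 360,310 litres (over)
2 windows exceed the threshold.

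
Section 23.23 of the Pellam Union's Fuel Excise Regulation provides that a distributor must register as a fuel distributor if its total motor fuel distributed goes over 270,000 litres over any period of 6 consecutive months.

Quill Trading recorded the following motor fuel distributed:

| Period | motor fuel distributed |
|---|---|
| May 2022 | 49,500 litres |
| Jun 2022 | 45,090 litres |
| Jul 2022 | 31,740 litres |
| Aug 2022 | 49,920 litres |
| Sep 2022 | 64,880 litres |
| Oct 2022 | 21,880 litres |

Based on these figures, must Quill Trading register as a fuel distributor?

Total motor fuel distributed: 49,500 litres + 45,090 litres + 31,740 litres + 49,920 litres + 64,880 litres + 21,880 litres = 263,010 litres.
263,010 litres ≤ 270,000 litres, so the threshold is not exceeded.

No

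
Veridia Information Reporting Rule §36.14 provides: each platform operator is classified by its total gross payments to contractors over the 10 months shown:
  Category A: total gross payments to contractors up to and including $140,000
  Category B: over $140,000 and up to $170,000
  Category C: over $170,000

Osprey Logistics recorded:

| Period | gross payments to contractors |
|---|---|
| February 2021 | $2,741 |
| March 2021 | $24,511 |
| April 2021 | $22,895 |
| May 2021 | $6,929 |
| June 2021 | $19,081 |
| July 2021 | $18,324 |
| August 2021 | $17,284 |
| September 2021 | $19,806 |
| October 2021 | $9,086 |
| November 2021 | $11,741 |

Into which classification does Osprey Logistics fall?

Total gross payments to contractors: $2,741 + $24,511 + $22,895 + $6,929 + $19,081 + $18,324 + $17,284 + $19,806 + $9,086 + $11,741 = $152,398.
$140,000 < $152,398 ≤ $170,000, so Category B applies.

Category B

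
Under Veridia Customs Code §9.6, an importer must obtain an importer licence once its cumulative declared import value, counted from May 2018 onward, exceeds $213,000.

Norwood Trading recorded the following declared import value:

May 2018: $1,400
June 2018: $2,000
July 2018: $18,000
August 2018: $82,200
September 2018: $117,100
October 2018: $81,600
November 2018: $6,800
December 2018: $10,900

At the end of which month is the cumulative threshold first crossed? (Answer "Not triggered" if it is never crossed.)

Through May 2018: $1,400
Through June 2018: $3,400
Through July 2018: $21,400
Through August 2018: $103,600
Through September 2018: $220,700 ← exceeds threshold

September 2018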